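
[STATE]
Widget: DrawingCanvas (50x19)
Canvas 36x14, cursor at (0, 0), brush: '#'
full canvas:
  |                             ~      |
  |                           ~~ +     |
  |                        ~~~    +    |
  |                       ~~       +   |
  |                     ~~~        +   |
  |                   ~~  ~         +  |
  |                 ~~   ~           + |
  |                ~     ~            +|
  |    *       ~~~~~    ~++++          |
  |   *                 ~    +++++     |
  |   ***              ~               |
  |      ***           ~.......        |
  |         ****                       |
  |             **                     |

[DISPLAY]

+                            ~                    
                           ~~ +                   
                        ~~~    +                  
                       ~~       +                 
                     ~~~        +                 
                   ~~  ~         +                
                 ~~   ~           +               
                ~     ~            +              
    *       ~~~~~    ~++++                        
   *                 ~    +++++                   
   ***              ~                             
      ***           ~.......                      
         ****                                     
             **                                   
                                                  
                                                  
                                                  
                                                  
                                                  


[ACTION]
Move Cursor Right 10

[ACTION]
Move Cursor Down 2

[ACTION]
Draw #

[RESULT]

                             ~                    
                           ~~ +                   
          #             ~~~    +                  
                       ~~       +                 
                     ~~~        +                 
                   ~~  ~         +                
                 ~~   ~           +               
                ~     ~            +              
    *       ~~~~~    ~++++                        
   *                 ~    +++++                   
   ***              ~                             
      ***           ~.......                      
         ****                                     
             **                                   
                                                  
                                                  
                                                  
                                                  
                                                  


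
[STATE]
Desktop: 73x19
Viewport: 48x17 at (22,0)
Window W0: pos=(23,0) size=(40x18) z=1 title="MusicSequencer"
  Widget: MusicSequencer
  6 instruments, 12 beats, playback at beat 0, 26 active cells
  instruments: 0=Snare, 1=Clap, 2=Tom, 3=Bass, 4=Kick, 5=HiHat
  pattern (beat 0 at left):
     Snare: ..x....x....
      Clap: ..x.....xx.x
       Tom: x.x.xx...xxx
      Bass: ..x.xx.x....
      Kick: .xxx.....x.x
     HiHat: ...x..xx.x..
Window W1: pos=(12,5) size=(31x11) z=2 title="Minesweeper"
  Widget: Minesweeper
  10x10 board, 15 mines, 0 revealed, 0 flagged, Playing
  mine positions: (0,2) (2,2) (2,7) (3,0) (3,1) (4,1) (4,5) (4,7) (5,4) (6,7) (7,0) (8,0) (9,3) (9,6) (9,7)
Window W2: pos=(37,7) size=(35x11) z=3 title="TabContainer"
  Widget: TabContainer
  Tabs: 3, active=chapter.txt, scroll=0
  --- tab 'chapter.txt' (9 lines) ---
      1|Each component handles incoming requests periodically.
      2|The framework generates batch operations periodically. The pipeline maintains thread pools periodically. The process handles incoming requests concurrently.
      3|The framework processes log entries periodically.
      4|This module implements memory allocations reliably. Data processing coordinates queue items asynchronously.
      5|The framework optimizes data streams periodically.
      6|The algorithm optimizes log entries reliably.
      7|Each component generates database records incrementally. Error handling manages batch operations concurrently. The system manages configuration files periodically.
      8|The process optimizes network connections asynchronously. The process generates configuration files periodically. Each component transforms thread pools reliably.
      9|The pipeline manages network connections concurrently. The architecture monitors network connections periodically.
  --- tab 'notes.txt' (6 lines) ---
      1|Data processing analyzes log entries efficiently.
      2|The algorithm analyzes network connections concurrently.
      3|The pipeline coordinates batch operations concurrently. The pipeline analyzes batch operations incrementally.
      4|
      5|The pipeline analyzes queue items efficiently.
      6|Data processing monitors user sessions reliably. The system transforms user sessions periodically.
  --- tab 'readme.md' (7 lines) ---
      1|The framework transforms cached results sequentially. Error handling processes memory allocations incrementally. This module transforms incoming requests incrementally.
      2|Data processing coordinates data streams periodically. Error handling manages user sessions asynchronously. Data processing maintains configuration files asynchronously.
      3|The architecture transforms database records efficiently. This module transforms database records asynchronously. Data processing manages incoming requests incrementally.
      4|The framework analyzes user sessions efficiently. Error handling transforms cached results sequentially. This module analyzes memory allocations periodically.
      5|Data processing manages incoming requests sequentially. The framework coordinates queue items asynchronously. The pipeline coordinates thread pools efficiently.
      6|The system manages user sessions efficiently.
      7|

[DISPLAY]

 ┏━━━━━━━━━━━━━━━━━━━━━━━━━━━━━━━━━━━━━━┓       
 ┃ MusicSequencer                       ┃       
 ┠──────────────────────────────────────┨       
 ┃      ▼12345678901                    ┃       
 ┃ Snare··█····█····                    ┃       
━━━━━━━━━━━━━━━━━━━━┓                   ┃       
per                 ┃                   ┃       
───────────────┏━━━━━━━━━━━━━━━━━━━━━━━━━━━━━━━━
■              ┃ TabContainer                   
■              ┠────────────────────────────────
■              ┃[chapter.txt]│ notes.txt │ readm
■              ┃────────────────────────────────
■              ┃Each component handles incoming 
■              ┃The framework generates batch op
■              ┃The framework processes log entr
━━━━━━━━━━━━━━━┃This module implements memory al
 ┃             ┃The framework optimizes data str


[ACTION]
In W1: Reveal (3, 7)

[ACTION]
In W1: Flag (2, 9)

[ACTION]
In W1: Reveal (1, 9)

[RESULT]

 ┏━━━━━━━━━━━━━━━━━━━━━━━━━━━━━━━━━━━━━━┓       
 ┃ MusicSequencer                       ┃       
 ┠──────────────────────────────────────┨       
 ┃      ▼12345678901                    ┃       
 ┃ Snare··█····█····                    ┃       
━━━━━━━━━━━━━━━━━━━━┓                   ┃       
per                 ┃                   ┃       
───────────────┏━━━━━━━━━━━━━━━━━━━━━━━━━━━━━━━━
               ┃ TabContainer                   
               ┠────────────────────────────────
               ┃[chapter.txt]│ notes.txt │ readm
               ┃────────────────────────────────
               ┃Each component handles incoming 
               ┃The framework generates batch op
               ┃The framework processes log entr
━━━━━━━━━━━━━━━┃This module implements memory al
 ┃             ┃The framework optimizes data str


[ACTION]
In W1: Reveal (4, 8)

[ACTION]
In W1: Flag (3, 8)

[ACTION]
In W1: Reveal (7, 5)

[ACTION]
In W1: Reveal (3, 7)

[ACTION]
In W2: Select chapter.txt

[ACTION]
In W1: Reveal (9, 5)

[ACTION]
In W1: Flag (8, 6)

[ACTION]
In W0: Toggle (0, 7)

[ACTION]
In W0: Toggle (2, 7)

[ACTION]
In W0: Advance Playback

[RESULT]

 ┏━━━━━━━━━━━━━━━━━━━━━━━━━━━━━━━━━━━━━━┓       
 ┃ MusicSequencer                       ┃       
 ┠──────────────────────────────────────┨       
 ┃      0▼2345678901                    ┃       
 ┃ Snare··█·········                    ┃       
━━━━━━━━━━━━━━━━━━━━┓                   ┃       
per                 ┃                   ┃       
───────────────┏━━━━━━━━━━━━━━━━━━━━━━━━━━━━━━━━
               ┃ TabContainer                   
               ┠────────────────────────────────
               ┃[chapter.txt]│ notes.txt │ readm
               ┃────────────────────────────────
               ┃Each component handles incoming 
               ┃The framework generates batch op
               ┃The framework processes log entr
━━━━━━━━━━━━━━━┃This module implements memory al
 ┃             ┃The framework optimizes data str


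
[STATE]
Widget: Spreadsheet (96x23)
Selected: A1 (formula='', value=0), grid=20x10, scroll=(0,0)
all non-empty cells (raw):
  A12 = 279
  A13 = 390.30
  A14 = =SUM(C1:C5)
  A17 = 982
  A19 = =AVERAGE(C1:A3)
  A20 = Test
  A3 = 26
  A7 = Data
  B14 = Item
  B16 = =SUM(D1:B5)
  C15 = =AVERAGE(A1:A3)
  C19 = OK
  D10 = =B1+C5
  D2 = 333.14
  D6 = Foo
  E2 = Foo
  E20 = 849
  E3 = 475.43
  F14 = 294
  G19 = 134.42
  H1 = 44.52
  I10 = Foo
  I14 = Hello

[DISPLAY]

A1:                                                                                             
       A       B       C       D       E       F       G       H       I       J                
------------------------------------------------------------------------------------------------
  1      [0]       0       0       0       0       0       0   44.52       0       0            
  2        0       0       0  333.14Foo            0       0       0       0       0            
  3       26       0       0       0  475.43       0       0       0       0       0            
  4        0       0       0       0       0       0       0       0       0       0            
  5        0       0       0       0       0       0       0       0       0       0            
  6        0       0       0Foo            0       0       0       0       0       0            
  7 Data           0       0       0       0       0       0       0       0       0            
  8        0       0       0       0       0       0       0       0       0       0            
  9        0       0       0       0       0       0       0       0       0       0            
 10        0       0       0       0       0       0       0       0Foo            0            
 11        0       0       0       0       0       0       0       0       0       0            
 12      279       0       0       0       0       0       0       0       0       0            
 13   390.30       0       0       0       0       0       0       0       0       0            
 14        0Item           0       0       0     294       0       0Hello          0            
 15        0       0    8.67       0       0       0       0       0       0       0            
 16        0  333.14       0       0       0       0       0       0       0       0            
 17      982       0       0       0       0       0       0       0       0       0            
 18        0       0       0       0       0       0       0       0       0       0            
 19     2.89       0OK             0       0       0  134.42       0       0       0            
 20 Test           0       0       0     849       0       0       0       0       0            


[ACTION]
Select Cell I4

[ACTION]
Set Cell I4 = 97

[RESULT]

I4: 97                                                                                          
       A       B       C       D       E       F       G       H       I       J                
------------------------------------------------------------------------------------------------
  1        0       0       0       0       0       0       0   44.52       0       0            
  2        0       0       0  333.14Foo            0       0       0       0       0            
  3       26       0       0       0  475.43       0       0       0       0       0            
  4        0       0       0       0       0       0       0       0    [97]       0            
  5        0       0       0       0       0       0       0       0       0       0            
  6        0       0       0Foo            0       0       0       0       0       0            
  7 Data           0       0       0       0       0       0       0       0       0            
  8        0       0       0       0       0       0       0       0       0       0            
  9        0       0       0       0       0       0       0       0       0       0            
 10        0       0       0       0       0       0       0       0Foo            0            
 11        0       0       0       0       0       0       0       0       0       0            
 12      279       0       0       0       0       0       0       0       0       0            
 13   390.30       0       0       0       0       0       0       0       0       0            
 14        0Item           0       0       0     294       0       0Hello          0            
 15        0       0    8.67       0       0       0       0       0       0       0            
 16        0  333.14       0       0       0       0       0       0       0       0            
 17      982       0       0       0       0       0       0       0       0       0            
 18        0       0       0       0       0       0       0       0       0       0            
 19     2.89       0OK             0       0       0  134.42       0       0       0            
 20 Test           0       0       0     849       0       0       0       0       0            


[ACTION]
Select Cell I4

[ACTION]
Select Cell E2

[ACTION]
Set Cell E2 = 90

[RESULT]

E2: 90                                                                                          
       A       B       C       D       E       F       G       H       I       J                
------------------------------------------------------------------------------------------------
  1        0       0       0       0       0       0       0   44.52       0       0            
  2        0       0       0  333.14    [90]       0       0       0       0       0            
  3       26       0       0       0  475.43       0       0       0       0       0            
  4        0       0       0       0       0       0       0       0      97       0            
  5        0       0       0       0       0       0       0       0       0       0            
  6        0       0       0Foo            0       0       0       0       0       0            
  7 Data           0       0       0       0       0       0       0       0       0            
  8        0       0       0       0       0       0       0       0       0       0            
  9        0       0       0       0       0       0       0       0       0       0            
 10        0       0       0       0       0       0       0       0Foo            0            
 11        0       0       0       0       0       0       0       0       0       0            
 12      279       0       0       0       0       0       0       0       0       0            
 13   390.30       0       0       0       0       0       0       0       0       0            
 14        0Item           0       0       0     294       0       0Hello          0            
 15        0       0    8.67       0       0       0       0       0       0       0            
 16        0  333.14       0       0       0       0       0       0       0       0            
 17      982       0       0       0       0       0       0       0       0       0            
 18        0       0       0       0       0       0       0       0       0       0            
 19     2.89       0OK             0       0       0  134.42       0       0       0            
 20 Test           0       0       0     849       0       0       0       0       0            


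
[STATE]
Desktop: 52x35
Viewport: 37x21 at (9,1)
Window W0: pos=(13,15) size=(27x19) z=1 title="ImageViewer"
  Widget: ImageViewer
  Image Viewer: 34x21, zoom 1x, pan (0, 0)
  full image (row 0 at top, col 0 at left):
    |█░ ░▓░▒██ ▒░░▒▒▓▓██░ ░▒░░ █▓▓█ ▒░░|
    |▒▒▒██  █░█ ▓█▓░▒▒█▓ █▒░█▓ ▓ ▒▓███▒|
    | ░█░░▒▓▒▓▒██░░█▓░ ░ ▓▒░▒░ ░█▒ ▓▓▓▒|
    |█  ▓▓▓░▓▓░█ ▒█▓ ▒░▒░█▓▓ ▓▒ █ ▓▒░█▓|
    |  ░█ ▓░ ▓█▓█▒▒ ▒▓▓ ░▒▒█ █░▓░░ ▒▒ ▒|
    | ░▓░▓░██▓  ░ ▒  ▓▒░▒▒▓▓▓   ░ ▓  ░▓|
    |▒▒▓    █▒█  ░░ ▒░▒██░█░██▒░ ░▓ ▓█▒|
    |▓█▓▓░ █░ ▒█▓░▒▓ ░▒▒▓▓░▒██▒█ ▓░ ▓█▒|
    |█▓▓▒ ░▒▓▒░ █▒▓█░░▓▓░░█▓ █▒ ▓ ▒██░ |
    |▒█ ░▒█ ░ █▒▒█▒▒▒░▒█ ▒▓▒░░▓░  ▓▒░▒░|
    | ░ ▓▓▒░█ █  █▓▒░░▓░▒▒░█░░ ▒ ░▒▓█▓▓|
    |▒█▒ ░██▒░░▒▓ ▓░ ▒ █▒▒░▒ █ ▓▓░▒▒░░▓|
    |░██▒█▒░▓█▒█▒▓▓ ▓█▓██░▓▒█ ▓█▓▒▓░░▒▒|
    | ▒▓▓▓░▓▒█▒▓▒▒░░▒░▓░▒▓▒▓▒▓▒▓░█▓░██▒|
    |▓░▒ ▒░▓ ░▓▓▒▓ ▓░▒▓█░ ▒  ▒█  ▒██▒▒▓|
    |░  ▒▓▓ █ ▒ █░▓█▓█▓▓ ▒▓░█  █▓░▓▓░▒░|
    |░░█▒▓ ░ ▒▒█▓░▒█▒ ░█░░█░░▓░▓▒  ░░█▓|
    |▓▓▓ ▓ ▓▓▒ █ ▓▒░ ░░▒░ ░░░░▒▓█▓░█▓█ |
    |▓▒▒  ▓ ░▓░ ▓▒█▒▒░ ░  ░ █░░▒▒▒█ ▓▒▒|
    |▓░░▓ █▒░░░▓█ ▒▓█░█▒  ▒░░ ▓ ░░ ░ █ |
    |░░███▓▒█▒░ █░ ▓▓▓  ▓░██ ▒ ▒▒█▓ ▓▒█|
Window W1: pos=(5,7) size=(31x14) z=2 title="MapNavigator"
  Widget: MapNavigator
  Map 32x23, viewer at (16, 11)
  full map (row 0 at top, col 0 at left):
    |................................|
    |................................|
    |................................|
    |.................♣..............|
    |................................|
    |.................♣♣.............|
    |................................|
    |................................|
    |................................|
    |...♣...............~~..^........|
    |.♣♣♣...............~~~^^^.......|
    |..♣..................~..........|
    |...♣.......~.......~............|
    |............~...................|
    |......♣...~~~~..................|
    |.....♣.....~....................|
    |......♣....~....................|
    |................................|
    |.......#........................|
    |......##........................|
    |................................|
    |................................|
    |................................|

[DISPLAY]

                                     
                                     
                                     
                                     
                                     
                                     
━━━━━━━━━━━━━━━━━━━━━━━━━━┓          
pNavigator                ┃          
──────────────────────────┨          
..........................┃          
..........................┃          
..........................┃          
..............~~..^.......┃          
..............~~~^^^......┃          
...........@....~.........┃━━━┓      
......~.......~...........┃   ┃      
.......~..................┃───┨      
.♣...~~~~.................┃▒░░┃      
♣.....~...................┃░█▓┃      
━━━━━━━━━━━━━━━━━━━━━━━━━━┛░▒░┃      
    ┃█  ▓▓▓░▓▓░█ ▒█▓ ▒░▒░█▓▓ ▓┃      


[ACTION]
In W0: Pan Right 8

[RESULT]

                                     
                                     
                                     
                                     
                                     
                                     
━━━━━━━━━━━━━━━━━━━━━━━━━━┓          
pNavigator                ┃          
──────────────────────────┨          
..........................┃          
..........................┃          
..........................┃          
..............~~..^.......┃          
..............~~~^^^......┃          
...........@....~.........┃━━━┓      
......~.......~...........┃   ┃      
.......~..................┃───┨      
.♣...~~~~.................┃ ▒░┃      
♣.....~...................┃███┃      
━━━━━━━━━━━━━━━━━━━━━━━━━━┛▓▓▓┃      
    ┃▓░█ ▒█▓ ▒░▒░█▓▓ ▓▒ █ ▓▒░█┃      


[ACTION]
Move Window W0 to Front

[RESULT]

                                     
                                     
                                     
                                     
                                     
                                     
━━━━━━━━━━━━━━━━━━━━━━━━━━┓          
pNavigator                ┃          
──────────────────────────┨          
..........................┃          
..........................┃          
..........................┃          
..............~~..^.......┃          
..............~~~^^^......┃          
....┏━━━━━━━━━━━━━━━━━━━━━━━━━┓      
....┃ ImageViewer             ┃      
....┠─────────────────────────┨      
.♣..┃█ ▒░░▒▒▓▓██░ ░▒░░ █▓▓█ ▒░┃      
♣...┃░█ ▓█▓░▒▒█▓ █▒░█▓ ▓ ▒▓███┃      
━━━━┃▓▒██░░█▓░ ░ ▓▒░▒░ ░█▒ ▓▓▓┃      
    ┃▓░█ ▒█▓ ▒░▒░█▓▓ ▓▒ █ ▓▒░█┃      


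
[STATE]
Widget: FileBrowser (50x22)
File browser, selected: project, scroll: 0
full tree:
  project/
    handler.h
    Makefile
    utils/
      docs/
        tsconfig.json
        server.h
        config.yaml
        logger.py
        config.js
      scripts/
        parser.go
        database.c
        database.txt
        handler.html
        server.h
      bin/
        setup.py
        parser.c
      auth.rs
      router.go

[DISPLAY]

> [-] project/                                    
    handler.h                                     
    Makefile                                      
    [+] utils/                                    
                                                  
                                                  
                                                  
                                                  
                                                  
                                                  
                                                  
                                                  
                                                  
                                                  
                                                  
                                                  
                                                  
                                                  
                                                  
                                                  
                                                  
                                                  


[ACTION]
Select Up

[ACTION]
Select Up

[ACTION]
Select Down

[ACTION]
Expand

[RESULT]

  [-] project/                                    
  > handler.h                                     
    Makefile                                      
    [+] utils/                                    
                                                  
                                                  
                                                  
                                                  
                                                  
                                                  
                                                  
                                                  
                                                  
                                                  
                                                  
                                                  
                                                  
                                                  
                                                  
                                                  
                                                  
                                                  


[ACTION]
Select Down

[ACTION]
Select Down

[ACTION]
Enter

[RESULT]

  [-] project/                                    
    handler.h                                     
    Makefile                                      
  > [-] utils/                                    
      [+] docs/                                   
      [+] scripts/                                
      [+] bin/                                    
      auth.rs                                     
      router.go                                   
                                                  
                                                  
                                                  
                                                  
                                                  
                                                  
                                                  
                                                  
                                                  
                                                  
                                                  
                                                  
                                                  


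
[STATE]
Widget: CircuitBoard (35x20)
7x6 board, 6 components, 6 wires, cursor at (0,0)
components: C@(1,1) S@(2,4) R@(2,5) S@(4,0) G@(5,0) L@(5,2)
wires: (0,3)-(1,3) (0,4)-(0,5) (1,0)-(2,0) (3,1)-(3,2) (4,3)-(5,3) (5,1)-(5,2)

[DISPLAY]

   0 1 2 3 4 5 6                   
0  [.]          ·   · ─ ·          
                │                  
1   ·   C       ·                  
    │                              
2   ·               S   R          
                                   
3       · ─ ·                      
                                   
4   S           ·                  
                │                  
5   G   · ─ L   ·                  
Cursor: (0,0)                      
                                   
                                   
                                   
                                   
                                   
                                   
                                   


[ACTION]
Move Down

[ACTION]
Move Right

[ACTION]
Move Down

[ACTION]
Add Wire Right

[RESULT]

   0 1 2 3 4 5 6                   
0               ·   · ─ ·          
                │                  
1   ·   C       ·                  
    │                              
2   ·  [.]─ ·       S   R          
                                   
3       · ─ ·                      
                                   
4   S           ·                  
                │                  
5   G   · ─ L   ·                  
Cursor: (2,1)                      
                                   
                                   
                                   
                                   
                                   
                                   
                                   


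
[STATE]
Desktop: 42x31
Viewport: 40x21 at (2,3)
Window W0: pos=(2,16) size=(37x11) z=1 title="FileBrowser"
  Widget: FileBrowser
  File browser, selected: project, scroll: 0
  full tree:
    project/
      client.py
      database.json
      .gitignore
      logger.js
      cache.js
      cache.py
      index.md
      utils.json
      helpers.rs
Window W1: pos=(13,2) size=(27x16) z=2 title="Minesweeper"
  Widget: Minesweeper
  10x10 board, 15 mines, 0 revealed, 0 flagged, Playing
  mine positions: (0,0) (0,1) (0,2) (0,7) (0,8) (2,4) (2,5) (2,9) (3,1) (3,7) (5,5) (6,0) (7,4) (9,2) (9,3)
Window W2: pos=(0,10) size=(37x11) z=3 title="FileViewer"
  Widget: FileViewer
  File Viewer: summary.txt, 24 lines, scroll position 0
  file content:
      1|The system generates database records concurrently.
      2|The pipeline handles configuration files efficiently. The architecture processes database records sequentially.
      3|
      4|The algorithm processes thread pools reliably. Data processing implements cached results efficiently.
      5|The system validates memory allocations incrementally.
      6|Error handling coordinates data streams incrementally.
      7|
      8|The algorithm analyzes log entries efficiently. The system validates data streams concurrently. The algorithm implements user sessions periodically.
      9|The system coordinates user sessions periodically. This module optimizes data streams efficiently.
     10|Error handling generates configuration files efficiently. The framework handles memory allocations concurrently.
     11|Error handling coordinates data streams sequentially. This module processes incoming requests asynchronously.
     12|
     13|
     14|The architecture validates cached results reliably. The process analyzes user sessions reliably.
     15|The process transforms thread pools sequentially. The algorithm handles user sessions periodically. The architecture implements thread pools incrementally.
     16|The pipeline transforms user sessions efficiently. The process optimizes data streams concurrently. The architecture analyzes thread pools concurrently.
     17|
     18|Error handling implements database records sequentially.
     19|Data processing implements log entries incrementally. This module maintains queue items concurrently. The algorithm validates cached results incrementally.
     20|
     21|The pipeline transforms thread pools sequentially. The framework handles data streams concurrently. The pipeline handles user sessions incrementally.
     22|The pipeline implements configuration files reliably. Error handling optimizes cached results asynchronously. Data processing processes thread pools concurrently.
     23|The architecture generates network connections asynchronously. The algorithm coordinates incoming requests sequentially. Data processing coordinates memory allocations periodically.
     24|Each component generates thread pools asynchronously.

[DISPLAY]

           ┃ Minesweeper             ┃  
           ┠─────────────────────────┨  
           ┃■■■■■■■■■■               ┃  
           ┃■■■■■■■■■■               ┃  
           ┃■■■■■■■■■■               ┃  
           ┃■■■■■■■■■■               ┃  
           ┃■■■■■■■■■■               ┃  
━━━━━━━━━━━━━━━━━━━━━━━━━━━━━━━━━━┓  ┃  
FileViewer                        ┃  ┃  
──────────────────────────────────┨  ┃  
he system generates database reco▲┃  ┃  
he pipeline handles configuration█┃  ┃  
                                 ░┃  ┃  
he algorithm processes thread poo░┃  ┃  
he system validates memory alloca░┃━━┛  
rror handling coordinates data st░┃─┨   
                                 ▼┃ ┃   
━━━━━━━━━━━━━━━━━━━━━━━━━━━━━━━━━━┛ ┃   
┃    database.json                  ┃   
┃    .gitignore                     ┃   
┃    logger.js                      ┃   


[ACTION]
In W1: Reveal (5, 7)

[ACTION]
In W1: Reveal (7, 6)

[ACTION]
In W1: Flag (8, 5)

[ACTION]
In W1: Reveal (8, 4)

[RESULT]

           ┃ Minesweeper             ┃  
           ┠─────────────────────────┨  
           ┃■■■■■■■■■■               ┃  
           ┃■■■■■■■■■■               ┃  
           ┃■■■■■■■■■■               ┃  
           ┃■■■■■■■■21               ┃  
           ┃■■■■■■211                ┃  
━━━━━━━━━━━━━━━━━━━━━━━━━━━━━━━━━━┓  ┃  
FileViewer                        ┃  ┃  
──────────────────────────────────┨  ┃  
he system generates database reco▲┃  ┃  
he pipeline handles configuration█┃  ┃  
                                 ░┃  ┃  
he algorithm processes thread poo░┃  ┃  
he system validates memory alloca░┃━━┛  
rror handling coordinates data st░┃─┨   
                                 ▼┃ ┃   
━━━━━━━━━━━━━━━━━━━━━━━━━━━━━━━━━━┛ ┃   
┃    database.json                  ┃   
┃    .gitignore                     ┃   
┃    logger.js                      ┃   


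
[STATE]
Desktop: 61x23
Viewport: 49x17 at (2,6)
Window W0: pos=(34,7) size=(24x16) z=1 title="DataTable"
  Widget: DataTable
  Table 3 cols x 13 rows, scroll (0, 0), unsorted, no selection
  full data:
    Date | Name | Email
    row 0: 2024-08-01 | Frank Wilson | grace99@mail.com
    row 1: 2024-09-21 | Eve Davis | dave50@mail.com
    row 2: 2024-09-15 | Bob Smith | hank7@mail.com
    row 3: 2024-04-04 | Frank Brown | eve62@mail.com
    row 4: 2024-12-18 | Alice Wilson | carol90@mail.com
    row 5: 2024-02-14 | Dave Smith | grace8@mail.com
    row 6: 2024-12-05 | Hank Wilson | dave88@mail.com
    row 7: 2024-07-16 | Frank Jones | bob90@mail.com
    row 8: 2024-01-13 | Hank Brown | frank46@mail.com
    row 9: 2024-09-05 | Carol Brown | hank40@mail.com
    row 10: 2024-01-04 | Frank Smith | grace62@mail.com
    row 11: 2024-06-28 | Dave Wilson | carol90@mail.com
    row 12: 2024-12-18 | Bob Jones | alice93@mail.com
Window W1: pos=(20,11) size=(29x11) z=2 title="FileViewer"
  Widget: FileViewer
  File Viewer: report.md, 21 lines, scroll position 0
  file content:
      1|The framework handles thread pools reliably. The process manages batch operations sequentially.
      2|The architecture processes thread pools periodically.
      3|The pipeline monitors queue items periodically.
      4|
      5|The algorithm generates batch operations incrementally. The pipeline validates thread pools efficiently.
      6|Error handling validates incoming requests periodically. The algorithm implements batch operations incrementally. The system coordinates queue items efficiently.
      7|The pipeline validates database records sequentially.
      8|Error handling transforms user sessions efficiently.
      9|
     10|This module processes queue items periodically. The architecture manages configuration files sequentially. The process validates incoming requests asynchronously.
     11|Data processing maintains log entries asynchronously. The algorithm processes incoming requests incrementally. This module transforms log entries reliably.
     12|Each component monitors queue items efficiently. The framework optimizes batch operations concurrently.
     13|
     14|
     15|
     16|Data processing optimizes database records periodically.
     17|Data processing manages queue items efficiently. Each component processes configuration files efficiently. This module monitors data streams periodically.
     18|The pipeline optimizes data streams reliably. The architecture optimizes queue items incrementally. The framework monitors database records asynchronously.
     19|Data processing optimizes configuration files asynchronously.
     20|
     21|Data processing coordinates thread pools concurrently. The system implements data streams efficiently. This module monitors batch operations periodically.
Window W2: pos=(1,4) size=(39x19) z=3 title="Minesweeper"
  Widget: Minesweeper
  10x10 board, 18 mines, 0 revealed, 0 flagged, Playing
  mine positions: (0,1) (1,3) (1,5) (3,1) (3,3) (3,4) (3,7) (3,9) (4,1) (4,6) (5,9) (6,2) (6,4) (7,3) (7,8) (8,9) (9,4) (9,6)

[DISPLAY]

─────────────────────────────────────┨           
■■■■■■■■■■                           ┃━━━━━━━━━━━
■■■■■■■■■■                           ┃Table      
■■■■■■■■■■                           ┃───────────
■■■■■■■■■■                           ┃     │Name 
■■■■■■■■■■                           ┃━━━━━━━━┓──
■■■■■■■■■■                           ┃        ┃nk
■■■■■■■■■■                           ┃────────┨ D
■■■■■■■■■■                           ┃es thre▲┃ S
■■■■■■■■■■                           ┃ocesses█┃nk
■■■■■■■■■■                           ┃rs queu░┃ce
                                     ┃       ░┃e 
                                     ┃ates ba░┃k 
                                     ┃dates i░┃nk
                                     ┃tes dat▼┃k 
                                     ┃━━━━━━━━┛ol
━━━━━━━━━━━━━━━━━━━━━━━━━━━━━━━━━━━━━┛━━━━━━━━━━━


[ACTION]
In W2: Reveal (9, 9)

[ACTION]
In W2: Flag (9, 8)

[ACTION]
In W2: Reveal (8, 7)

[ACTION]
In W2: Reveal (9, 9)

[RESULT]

─────────────────────────────────────┨           
■■■■■■■■■■                           ┃━━━━━━━━━━━
■■■■■■■■■■                           ┃Table      
■■■■■■■■■■                           ┃───────────
■■■■■■■■■■                           ┃     │Name 
■■■■■■■■■■                           ┃━━━━━━━━┓──
■■■■■■■■■■                           ┃        ┃nk
■■■■■■■■■■                           ┃────────┨ D
■■■■■■■■■■                           ┃es thre▲┃ S
■■■■■■■2■■                           ┃ocesses█┃nk
■■■■■■■■⚑1                           ┃rs queu░┃ce
                                     ┃       ░┃e 
                                     ┃ates ba░┃k 
                                     ┃dates i░┃nk
                                     ┃tes dat▼┃k 
                                     ┃━━━━━━━━┛ol
━━━━━━━━━━━━━━━━━━━━━━━━━━━━━━━━━━━━━┛━━━━━━━━━━━


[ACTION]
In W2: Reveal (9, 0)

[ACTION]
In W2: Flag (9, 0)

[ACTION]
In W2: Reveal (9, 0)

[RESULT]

─────────────────────────────────────┨           
■■■■■■■■■■                           ┃━━━━━━━━━━━
■■■■■■■■■■                           ┃Table      
■■■■■■■■■■                           ┃───────────
■■■■■■■■■■                           ┃     │Name 
■■■■■■■■■■                           ┃━━━━━━━━┓──
12■■■■■■■■                           ┃        ┃nk
 1■■■■■■■■                           ┃────────┨ D
 12■■■■■■■                           ┃es thre▲┃ S
  12■■■2■■                           ┃ocesses█┃nk
   1■■■■⚑1                           ┃rs queu░┃ce
                                     ┃       ░┃e 
                                     ┃ates ba░┃k 
                                     ┃dates i░┃nk
                                     ┃tes dat▼┃k 
                                     ┃━━━━━━━━┛ol
━━━━━━━━━━━━━━━━━━━━━━━━━━━━━━━━━━━━━┛━━━━━━━━━━━
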